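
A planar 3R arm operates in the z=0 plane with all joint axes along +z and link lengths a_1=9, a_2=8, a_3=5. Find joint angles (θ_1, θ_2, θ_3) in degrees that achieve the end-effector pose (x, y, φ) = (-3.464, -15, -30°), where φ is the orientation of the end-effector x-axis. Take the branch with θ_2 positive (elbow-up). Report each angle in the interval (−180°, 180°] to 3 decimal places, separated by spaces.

-150.000 60.001 59.999

wrist centre = target − a_3·(cos φ, sin φ) = (-7.7941, -12.5000)
cos θ_2 = (216.9984−9²−8²)/(2·9·8) = 0.5000; θ_2 = 60.0007° (elbow-up)
β = atan2(-12.5000,-7.7941) = -121.9448°; ψ = atan2(6.9283,12.9999) = 28.0552°
θ_1 = β − ψ = -150.0000°
θ_3 = φ − θ_1 − θ_2 = 59.9993° (wrapped to (-180°,180°])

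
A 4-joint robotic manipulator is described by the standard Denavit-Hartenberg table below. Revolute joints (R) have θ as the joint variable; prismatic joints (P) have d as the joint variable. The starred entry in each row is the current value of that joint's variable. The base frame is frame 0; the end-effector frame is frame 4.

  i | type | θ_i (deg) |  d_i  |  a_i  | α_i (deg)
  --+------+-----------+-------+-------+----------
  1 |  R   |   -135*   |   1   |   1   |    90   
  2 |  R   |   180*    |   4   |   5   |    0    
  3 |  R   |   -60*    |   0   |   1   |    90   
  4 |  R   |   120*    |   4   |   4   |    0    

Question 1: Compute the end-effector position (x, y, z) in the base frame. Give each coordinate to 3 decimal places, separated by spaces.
after link 1: o_1 = (-0.7071, -0.7071, 1.0000)
after link 2: o_2 = (-0.0000, 5.6569, 1.0000)
after link 3: o_3 = (0.3536, 6.0104, 1.8660)
after link 4: o_4 = (-5.2525, 5.3033, 2.1340)

-5.253 5.303 2.134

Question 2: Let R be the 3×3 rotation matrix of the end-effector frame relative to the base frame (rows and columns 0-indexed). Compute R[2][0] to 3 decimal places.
End-effector x-axis (col 0 of R) = (-0.7891,0.4356,-0.4330)
R[2][0] = -0.4330

-0.433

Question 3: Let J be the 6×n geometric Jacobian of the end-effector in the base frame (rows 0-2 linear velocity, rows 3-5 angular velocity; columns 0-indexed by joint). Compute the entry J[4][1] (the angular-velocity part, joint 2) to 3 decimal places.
0.707

axis z_1 = (-0.7071,0.7071,0.0000); lever o_n−o_1 = (-4.5454,6.0104,1.1340)
cross product → J_v[:, 1] = (0.8018,0.8018,-1.0359)
J_ω[:, 1] = z_1
entry J[4][1] = 0.7071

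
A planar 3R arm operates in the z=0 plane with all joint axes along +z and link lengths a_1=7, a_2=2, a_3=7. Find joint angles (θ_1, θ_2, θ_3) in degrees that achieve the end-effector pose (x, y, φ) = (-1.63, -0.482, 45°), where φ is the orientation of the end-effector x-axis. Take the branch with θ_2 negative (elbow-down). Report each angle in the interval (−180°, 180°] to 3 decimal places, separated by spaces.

wrist centre = target − a_3·(cos φ, sin φ) = (-6.5797, -5.4317)
cos θ_2 = (72.7970−7²−2²)/(2·7·2) = 0.7070; θ_2 = -45.0059° (elbow-down)
β = atan2(-5.4317,-6.5797) = -140.4595°; ψ = atan2(-1.4144,8.4141) = -9.5419°
θ_1 = β − ψ = -130.9176°
θ_3 = φ − θ_1 − θ_2 = -139.0766° (wrapped to (-180°,180°])

-130.918 -45.006 -139.077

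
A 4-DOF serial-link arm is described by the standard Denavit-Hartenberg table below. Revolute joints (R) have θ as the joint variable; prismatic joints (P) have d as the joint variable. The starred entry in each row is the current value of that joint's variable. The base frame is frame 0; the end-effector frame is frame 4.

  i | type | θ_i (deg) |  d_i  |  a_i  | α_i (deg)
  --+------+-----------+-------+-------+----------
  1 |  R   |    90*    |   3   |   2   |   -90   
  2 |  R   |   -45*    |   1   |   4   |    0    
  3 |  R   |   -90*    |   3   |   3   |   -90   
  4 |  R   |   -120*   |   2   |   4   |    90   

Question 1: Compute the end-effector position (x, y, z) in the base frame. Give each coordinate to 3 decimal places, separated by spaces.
-7.464 5.536 7.950

after link 1: o_1 = (0.0000, 2.0000, 3.0000)
after link 2: o_2 = (-1.0000, 4.8284, 5.8284)
after link 3: o_3 = (-4.0000, 2.7071, 7.9497)
after link 4: o_4 = (-7.4641, 5.5355, 7.9497)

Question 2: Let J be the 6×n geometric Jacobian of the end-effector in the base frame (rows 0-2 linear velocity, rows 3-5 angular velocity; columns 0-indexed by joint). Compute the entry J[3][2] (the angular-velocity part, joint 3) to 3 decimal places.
axis z_2 = (-1.0000,0.0000,0.0000); lever o_n−o_2 = (-6.4641,0.7071,2.1213)
cross product → J_v[:, 2] = (0.0000,2.1213,-0.7071)
J_ω[:, 2] = z_2
entry J[3][2] = -1.0000

-1.000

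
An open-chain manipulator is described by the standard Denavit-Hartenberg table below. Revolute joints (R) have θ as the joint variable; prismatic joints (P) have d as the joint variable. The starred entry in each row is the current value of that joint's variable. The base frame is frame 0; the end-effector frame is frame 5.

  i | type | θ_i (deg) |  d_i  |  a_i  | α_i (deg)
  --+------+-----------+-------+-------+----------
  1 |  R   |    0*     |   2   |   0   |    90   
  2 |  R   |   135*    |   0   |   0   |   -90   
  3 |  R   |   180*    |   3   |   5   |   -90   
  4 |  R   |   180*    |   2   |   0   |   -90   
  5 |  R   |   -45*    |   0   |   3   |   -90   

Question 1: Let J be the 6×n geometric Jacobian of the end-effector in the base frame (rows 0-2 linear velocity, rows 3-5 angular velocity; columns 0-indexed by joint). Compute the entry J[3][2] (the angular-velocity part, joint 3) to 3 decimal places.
axis z_2 = (-0.7071,-0.0000,-0.7071); lever o_n−o_2 = (-0.0858,-4.1213,-4.1569)
cross product → J_v[:, 2] = (-2.9142,-2.8787,2.9142)
J_ω[:, 2] = z_2
entry J[3][2] = -0.7071

-0.707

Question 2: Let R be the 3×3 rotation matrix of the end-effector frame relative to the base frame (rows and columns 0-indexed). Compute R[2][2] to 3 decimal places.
End-effector z-axis (col 2 of R) = (-0.5000,0.7071,0.5000)
R[2][2] = 0.5000

0.500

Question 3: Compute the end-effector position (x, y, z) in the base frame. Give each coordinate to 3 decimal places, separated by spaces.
-0.086 -4.121 -2.157

after link 1: o_1 = (0.0000, 0.0000, 2.0000)
after link 2: o_2 = (0.0000, 0.0000, 2.0000)
after link 3: o_3 = (1.4142, 0.0000, -3.6569)
after link 4: o_4 = (1.4142, -2.0000, -3.6569)
after link 5: o_5 = (-0.0858, -4.1213, -2.1569)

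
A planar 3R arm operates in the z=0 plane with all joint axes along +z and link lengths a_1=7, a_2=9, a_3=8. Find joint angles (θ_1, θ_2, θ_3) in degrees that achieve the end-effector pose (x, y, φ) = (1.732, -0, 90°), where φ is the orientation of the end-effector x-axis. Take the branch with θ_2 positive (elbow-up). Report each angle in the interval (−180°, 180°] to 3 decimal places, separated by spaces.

wrist centre = target − a_3·(cos φ, sin φ) = (1.7320, -8.0000)
cos θ_2 = (66.9998−7²−9²)/(2·7·9) = -0.5000; θ_2 = 120.0001° (elbow-up)
β = atan2(-8.0000,1.7320) = -77.7840°; ψ = atan2(7.7942,2.5000) = 72.2164°
θ_1 = β − ψ = -150.0004°
θ_3 = φ − θ_1 − θ_2 = 120.0003° (wrapped to (-180°,180°])

-150.000 120.000 120.000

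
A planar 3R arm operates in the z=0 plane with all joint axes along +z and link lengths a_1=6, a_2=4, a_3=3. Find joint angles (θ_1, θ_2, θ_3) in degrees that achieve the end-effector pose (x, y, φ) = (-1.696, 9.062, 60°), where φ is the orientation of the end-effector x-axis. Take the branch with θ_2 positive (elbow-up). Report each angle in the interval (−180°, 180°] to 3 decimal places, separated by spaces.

wrist centre = target − a_3·(cos φ, sin φ) = (-3.1960, 6.4639)
cos θ_2 = (51.9967−6²−4²)/(2·6·4) = -0.0001; θ_2 = 90.0039° (elbow-up)
β = atan2(6.4639,-3.1960) = 116.3095°; ψ = atan2(4.0000,5.9997) = 33.6913°
θ_1 = β − ψ = 82.6182°
θ_3 = φ − θ_1 − θ_2 = -112.6221° (wrapped to (-180°,180°])

82.618 90.004 -112.622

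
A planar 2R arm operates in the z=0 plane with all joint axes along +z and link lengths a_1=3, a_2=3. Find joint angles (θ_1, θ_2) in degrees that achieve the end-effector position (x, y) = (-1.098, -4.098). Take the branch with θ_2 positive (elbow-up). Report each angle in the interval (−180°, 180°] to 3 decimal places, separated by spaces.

cos θ_2 = (17.9992−3²−3²)/(2·3·3) = -0.0000; θ_2 = 90.0025° (elbow-up)
β = atan2(-4.0980,-1.0980) = -104.9993°; ψ = atan2(3.0000,2.9999) = 45.0013°
θ_1 = β − ψ = -150.0005°

-150.001 90.003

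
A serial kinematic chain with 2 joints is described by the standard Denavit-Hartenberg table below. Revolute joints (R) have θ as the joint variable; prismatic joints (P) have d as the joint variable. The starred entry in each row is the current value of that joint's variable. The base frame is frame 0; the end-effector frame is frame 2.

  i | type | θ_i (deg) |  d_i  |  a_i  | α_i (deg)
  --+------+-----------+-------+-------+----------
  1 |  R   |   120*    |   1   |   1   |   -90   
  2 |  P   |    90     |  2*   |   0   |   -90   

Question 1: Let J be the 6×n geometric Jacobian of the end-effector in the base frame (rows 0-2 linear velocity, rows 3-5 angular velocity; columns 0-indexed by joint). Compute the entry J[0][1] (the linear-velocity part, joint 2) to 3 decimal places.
-0.866

prismatic axis z_1 = (-0.8660,-0.5000,0.0000)
J_v[:, 1] = z_1; J_ω[:, 1] = (0,0,0)
entry J[0][1] = -0.8660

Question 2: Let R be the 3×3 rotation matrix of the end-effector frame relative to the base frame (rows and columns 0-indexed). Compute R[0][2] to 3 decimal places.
End-effector z-axis (col 2 of R) = (0.5000,-0.8660,-0.0000)
R[0][2] = 0.5000

0.500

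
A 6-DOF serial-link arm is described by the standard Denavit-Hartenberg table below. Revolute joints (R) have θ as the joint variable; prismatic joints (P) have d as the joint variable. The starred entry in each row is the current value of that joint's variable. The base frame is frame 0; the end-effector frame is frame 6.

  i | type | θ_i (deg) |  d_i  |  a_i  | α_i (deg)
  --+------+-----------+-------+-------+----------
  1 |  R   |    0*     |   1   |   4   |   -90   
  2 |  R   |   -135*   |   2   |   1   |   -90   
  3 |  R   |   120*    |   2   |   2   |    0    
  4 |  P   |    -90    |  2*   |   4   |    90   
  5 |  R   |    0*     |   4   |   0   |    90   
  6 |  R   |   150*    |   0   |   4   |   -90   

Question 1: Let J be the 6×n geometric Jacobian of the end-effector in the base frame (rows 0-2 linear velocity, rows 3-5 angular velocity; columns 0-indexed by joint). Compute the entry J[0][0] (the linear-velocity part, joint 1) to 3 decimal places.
axis z_0 = ẑ; lever o_n−o_0 = (4.3789,5.1962,6.2779)
cross product → J_v[:, 0] = (-5.1962,4.3789,0.0000)
J_ω[:, 0] = z_0
entry J[0][0] = -5.1962

-5.196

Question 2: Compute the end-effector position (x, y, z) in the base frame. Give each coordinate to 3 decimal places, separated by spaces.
after link 1: o_1 = (4.0000, 0.0000, 1.0000)
after link 2: o_2 = (3.2929, 2.0000, 1.7071)
after link 3: o_3 = (5.4142, 0.2679, 2.4142)
after link 4: o_4 = (4.3789, -1.7321, 6.2779)
after link 5: o_5 = (2.9647, 1.7321, 7.6921)
after link 6: o_6 = (4.3789, 5.1962, 6.2779)

4.379 5.196 6.278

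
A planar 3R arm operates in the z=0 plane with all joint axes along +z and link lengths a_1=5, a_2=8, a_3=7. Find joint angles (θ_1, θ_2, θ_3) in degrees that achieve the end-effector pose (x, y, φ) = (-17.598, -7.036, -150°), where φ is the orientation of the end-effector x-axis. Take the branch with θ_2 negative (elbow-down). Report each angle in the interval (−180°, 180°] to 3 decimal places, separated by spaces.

wrist centre = target − a_3·(cos φ, sin φ) = (-11.5358, -3.5360)
cos θ_2 = (145.5785−5²−8²)/(2·5·8) = 0.7072; θ_2 = -44.9899° (elbow-down)
β = atan2(-3.5360,-11.5358) = -162.9585°; ψ = atan2(-5.6559,10.6578) = -27.9538°
θ_1 = β − ψ = -135.0047°
θ_3 = φ − θ_1 − θ_2 = 29.9946° (wrapped to (-180°,180°])

-135.005 -44.990 29.995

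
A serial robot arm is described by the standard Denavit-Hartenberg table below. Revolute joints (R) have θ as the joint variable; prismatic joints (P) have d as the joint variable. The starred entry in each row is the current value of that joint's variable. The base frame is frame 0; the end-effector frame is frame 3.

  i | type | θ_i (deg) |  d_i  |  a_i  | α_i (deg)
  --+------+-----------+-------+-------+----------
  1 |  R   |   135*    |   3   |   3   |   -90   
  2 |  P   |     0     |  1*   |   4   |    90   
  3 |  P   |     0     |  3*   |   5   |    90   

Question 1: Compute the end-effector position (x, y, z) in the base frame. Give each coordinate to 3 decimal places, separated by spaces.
-9.192 7.778 6.000

after link 1: o_1 = (-2.1213, 2.1213, 3.0000)
after link 2: o_2 = (-5.6569, 4.2426, 3.0000)
after link 3: o_3 = (-9.1924, 7.7782, 6.0000)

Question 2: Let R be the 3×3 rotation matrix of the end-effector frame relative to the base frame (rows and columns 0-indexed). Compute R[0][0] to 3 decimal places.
End-effector x-axis (col 0 of R) = (-0.7071,0.7071,0.0000)
R[0][0] = -0.7071

-0.707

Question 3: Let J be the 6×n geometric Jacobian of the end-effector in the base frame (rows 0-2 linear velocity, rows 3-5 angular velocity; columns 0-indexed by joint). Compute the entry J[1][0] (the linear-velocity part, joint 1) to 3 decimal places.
-9.192

axis z_0 = ẑ; lever o_n−o_0 = (-9.1924,7.7782,6.0000)
cross product → J_v[:, 0] = (-7.7782,-9.1924,0.0000)
J_ω[:, 0] = z_0
entry J[1][0] = -9.1924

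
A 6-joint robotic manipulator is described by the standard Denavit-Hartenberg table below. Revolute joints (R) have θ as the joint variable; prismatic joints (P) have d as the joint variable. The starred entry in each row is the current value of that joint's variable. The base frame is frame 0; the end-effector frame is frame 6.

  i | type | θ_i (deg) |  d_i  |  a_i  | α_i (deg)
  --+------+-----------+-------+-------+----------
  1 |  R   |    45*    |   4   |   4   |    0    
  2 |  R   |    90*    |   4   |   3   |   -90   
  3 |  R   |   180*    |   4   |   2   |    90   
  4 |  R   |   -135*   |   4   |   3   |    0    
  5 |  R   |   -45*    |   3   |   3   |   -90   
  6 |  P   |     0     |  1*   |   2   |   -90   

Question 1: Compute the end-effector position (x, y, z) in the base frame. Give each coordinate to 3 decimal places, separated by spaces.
-3.536 7.950 1.000

after link 1: o_1 = (2.8284, 2.8284, 4.0000)
after link 2: o_2 = (0.7071, 4.9497, 8.0000)
after link 3: o_3 = (-0.7071, 0.7071, 8.0000)
after link 4: o_4 = (-0.7071, 3.7071, 4.0000)
after link 5: o_5 = (-2.8284, 5.8284, 1.0000)
after link 6: o_6 = (-3.5355, 7.9497, 1.0000)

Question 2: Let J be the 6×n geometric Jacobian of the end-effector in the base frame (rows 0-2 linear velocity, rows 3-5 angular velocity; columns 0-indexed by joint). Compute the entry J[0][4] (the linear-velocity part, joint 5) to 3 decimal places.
4.243

axis z_4 = (-0.0000,0.0000,-1.0000); lever o_n−o_4 = (-2.8284,4.2426,-3.0000)
cross product → J_v[:, 4] = (4.2426,2.8284,-0.0000)
J_ω[:, 4] = z_4
entry J[0][4] = 4.2426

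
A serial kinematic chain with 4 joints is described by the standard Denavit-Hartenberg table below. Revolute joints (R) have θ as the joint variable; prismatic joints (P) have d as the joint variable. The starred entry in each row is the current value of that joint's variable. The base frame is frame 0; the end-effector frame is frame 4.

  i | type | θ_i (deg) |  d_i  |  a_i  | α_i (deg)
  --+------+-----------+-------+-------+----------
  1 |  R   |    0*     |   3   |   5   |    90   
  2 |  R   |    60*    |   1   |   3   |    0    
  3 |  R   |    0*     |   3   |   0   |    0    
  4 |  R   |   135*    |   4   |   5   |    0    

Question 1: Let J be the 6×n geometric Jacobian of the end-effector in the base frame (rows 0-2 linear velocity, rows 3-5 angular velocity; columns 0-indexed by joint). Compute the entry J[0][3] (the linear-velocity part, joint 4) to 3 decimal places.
axis z_3 = (0.0000,-1.0000,0.0000); lever o_n−o_3 = (-4.8296,-4.0000,-1.2941)
cross product → J_v[:, 3] = (1.2941,-0.0000,-4.8296)
J_ω[:, 3] = z_3
entry J[0][3] = 1.2941

1.294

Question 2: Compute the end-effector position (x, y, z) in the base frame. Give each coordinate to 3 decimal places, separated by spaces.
1.670 -8.000 4.304

after link 1: o_1 = (5.0000, 0.0000, 3.0000)
after link 2: o_2 = (6.5000, -1.0000, 5.5981)
after link 3: o_3 = (6.5000, -4.0000, 5.5981)
after link 4: o_4 = (1.6704, -8.0000, 4.3040)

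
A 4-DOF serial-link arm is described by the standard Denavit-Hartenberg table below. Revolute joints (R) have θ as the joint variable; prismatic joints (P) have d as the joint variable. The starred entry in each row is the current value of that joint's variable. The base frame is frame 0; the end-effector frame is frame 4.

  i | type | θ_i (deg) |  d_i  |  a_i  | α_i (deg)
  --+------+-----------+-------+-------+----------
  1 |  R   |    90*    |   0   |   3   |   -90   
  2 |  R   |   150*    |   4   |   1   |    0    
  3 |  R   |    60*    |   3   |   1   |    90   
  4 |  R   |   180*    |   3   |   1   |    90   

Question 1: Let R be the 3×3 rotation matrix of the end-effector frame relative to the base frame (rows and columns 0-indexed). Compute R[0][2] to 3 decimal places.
End-effector z-axis (col 2 of R) = (-1.0000,-0.0000,0.0000)
R[0][2] = -1.0000

-1.000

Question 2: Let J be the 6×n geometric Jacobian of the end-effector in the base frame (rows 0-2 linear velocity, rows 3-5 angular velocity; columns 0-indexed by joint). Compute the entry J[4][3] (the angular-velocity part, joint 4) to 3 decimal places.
-0.500

axis z_3 = (-0.0000,-0.5000,-0.8660); lever o_n−o_3 = (-0.0000,-0.6340,-3.0981)
cross product → J_v[:, 3] = (1.0000,0.0000,-0.0000)
J_ω[:, 3] = z_3
entry J[4][3] = -0.5000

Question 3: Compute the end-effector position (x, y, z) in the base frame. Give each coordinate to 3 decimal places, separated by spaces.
-7.000 0.634 -3.098

after link 1: o_1 = (0.0000, 3.0000, 0.0000)
after link 2: o_2 = (-4.0000, 2.1340, -0.5000)
after link 3: o_3 = (-7.0000, 1.2679, 0.0000)
after link 4: o_4 = (-7.0000, 0.6340, -3.0981)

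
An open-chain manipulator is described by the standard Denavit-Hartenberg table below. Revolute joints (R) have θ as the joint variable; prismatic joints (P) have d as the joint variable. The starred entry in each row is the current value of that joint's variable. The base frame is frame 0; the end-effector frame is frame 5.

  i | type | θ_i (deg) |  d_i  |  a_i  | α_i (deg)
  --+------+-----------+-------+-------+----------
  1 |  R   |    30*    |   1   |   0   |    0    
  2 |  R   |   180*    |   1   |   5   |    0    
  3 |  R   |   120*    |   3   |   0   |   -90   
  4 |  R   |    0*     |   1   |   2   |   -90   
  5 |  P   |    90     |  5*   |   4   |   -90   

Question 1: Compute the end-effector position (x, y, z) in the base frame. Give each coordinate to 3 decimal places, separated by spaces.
-4.098 -6.098 -0.000

after link 1: o_1 = (0.0000, 0.0000, 1.0000)
after link 2: o_2 = (-4.3301, -2.5000, 2.0000)
after link 3: o_3 = (-4.3301, -2.5000, 5.0000)
after link 4: o_4 = (-2.0981, -2.6340, 5.0000)
after link 5: o_5 = (-4.0981, -6.0981, -0.0000)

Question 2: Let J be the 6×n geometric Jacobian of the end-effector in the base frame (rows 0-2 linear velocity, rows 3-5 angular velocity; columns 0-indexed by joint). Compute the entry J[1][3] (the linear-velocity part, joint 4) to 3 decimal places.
2.500

axis z_3 = (0.5000,0.8660,0.0000); lever o_n−o_3 = (0.2321,-3.5981,-5.0000)
cross product → J_v[:, 3] = (-4.3301,2.5000,-2.0000)
J_ω[:, 3] = z_3
entry J[1][3] = 2.5000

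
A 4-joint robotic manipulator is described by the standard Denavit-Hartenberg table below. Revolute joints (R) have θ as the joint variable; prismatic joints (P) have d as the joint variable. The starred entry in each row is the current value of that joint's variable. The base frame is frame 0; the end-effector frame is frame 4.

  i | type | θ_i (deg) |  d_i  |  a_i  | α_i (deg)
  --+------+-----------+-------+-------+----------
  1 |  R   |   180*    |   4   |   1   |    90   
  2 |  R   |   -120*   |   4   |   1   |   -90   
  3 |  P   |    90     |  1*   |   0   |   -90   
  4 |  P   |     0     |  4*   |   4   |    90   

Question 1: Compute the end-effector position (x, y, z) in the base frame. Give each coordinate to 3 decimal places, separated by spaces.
after link 1: o_1 = (-1.0000, 0.0000, 4.0000)
after link 2: o_2 = (-0.5000, 4.0000, 3.1340)
after link 3: o_3 = (-1.3660, 4.0000, 2.6340)
after link 4: o_4 = (-3.3660, -0.0000, 6.0981)

-3.366 -0.000 6.098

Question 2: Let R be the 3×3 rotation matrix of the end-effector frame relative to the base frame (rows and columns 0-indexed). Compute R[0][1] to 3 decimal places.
-0.500

End-effector y-axis (col 1 of R) = (-0.5000,-0.0000,0.8660)
R[0][1] = -0.5000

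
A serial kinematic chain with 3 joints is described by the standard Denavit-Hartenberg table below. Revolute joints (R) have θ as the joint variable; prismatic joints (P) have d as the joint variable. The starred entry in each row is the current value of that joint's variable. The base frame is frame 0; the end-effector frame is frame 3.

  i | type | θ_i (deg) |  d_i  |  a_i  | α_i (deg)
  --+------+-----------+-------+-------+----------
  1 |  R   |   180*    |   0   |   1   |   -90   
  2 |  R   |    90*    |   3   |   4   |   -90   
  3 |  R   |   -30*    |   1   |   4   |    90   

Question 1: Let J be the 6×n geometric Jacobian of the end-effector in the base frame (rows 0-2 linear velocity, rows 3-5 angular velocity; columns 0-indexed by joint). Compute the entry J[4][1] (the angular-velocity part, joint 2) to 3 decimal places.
-1.000

axis z_1 = (-0.0000,-1.0000,0.0000); lever o_n−o_1 = (1.0000,-5.0000,-7.4641)
cross product → J_v[:, 1] = (7.4641,-0.0000,1.0000)
J_ω[:, 1] = z_1
entry J[4][1] = -1.0000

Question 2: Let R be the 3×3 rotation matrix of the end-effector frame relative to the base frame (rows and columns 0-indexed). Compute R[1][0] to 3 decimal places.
-0.500

End-effector x-axis (col 0 of R) = (-0.0000,-0.5000,-0.8660)
R[1][0] = -0.5000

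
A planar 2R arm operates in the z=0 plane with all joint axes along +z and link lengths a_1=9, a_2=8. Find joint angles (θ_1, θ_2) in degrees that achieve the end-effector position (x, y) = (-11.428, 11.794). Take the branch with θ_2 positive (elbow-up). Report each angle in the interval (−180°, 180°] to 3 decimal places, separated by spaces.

119.996 30.008

cos θ_2 = (269.6976−9²−8²)/(2·9·8) = 0.8660; θ_2 = 30.0080° (elbow-up)
β = atan2(11.7940,-11.4280) = 134.0970°; ψ = atan2(4.0010,15.9276) = 14.1007°
θ_1 = β − ψ = 119.9963°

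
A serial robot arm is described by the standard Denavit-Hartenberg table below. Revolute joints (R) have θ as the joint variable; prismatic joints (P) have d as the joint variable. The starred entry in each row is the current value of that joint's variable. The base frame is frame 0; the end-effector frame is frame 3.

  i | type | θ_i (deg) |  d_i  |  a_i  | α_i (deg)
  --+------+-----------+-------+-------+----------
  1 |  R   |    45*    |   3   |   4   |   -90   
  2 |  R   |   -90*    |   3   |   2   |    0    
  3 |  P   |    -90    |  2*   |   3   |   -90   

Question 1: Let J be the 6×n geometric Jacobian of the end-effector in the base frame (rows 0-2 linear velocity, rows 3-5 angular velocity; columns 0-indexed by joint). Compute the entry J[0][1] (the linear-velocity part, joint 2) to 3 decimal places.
axis z_1 = (-0.7071,0.7071,0.0000); lever o_n−o_1 = (-5.6569,1.4142,2.0000)
cross product → J_v[:, 1] = (1.4142,1.4142,3.0000)
J_ω[:, 1] = z_1
entry J[0][1] = 1.4142

1.414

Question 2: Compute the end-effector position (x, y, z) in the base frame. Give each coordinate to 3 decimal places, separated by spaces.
after link 1: o_1 = (2.8284, 2.8284, 3.0000)
after link 2: o_2 = (0.7071, 4.9497, 5.0000)
after link 3: o_3 = (-2.8284, 4.2426, 5.0000)

-2.828 4.243 5.000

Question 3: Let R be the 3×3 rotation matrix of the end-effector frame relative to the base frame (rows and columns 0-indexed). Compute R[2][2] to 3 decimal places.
End-effector z-axis (col 2 of R) = (0.0000,0.0000,1.0000)
R[2][2] = 1.0000

1.000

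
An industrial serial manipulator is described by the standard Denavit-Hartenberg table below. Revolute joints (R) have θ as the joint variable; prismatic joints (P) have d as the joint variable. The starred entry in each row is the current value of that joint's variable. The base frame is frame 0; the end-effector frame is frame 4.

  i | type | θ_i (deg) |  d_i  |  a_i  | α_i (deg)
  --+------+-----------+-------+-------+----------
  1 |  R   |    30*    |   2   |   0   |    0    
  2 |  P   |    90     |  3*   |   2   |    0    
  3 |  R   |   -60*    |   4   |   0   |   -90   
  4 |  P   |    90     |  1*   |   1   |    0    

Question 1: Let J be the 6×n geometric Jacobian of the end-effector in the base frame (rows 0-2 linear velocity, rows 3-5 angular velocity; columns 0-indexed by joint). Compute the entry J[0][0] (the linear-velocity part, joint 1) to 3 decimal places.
axis z_0 = ẑ; lever o_n−o_0 = (-1.8660,2.2321,8.0000)
cross product → J_v[:, 0] = (-2.2321,-1.8660,0.0000)
J_ω[:, 0] = z_0
entry J[0][0] = -2.2321

-2.232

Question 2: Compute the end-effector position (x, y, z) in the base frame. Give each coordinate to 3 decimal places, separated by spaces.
-1.866 2.232 8.000

after link 1: o_1 = (0.0000, 0.0000, 2.0000)
after link 2: o_2 = (-1.0000, 1.7321, 5.0000)
after link 3: o_3 = (-1.0000, 1.7321, 9.0000)
after link 4: o_4 = (-1.8660, 2.2321, 8.0000)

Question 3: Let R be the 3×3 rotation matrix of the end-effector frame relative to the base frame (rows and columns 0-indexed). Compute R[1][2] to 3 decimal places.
0.500

End-effector z-axis (col 2 of R) = (-0.8660,0.5000,0.0000)
R[1][2] = 0.5000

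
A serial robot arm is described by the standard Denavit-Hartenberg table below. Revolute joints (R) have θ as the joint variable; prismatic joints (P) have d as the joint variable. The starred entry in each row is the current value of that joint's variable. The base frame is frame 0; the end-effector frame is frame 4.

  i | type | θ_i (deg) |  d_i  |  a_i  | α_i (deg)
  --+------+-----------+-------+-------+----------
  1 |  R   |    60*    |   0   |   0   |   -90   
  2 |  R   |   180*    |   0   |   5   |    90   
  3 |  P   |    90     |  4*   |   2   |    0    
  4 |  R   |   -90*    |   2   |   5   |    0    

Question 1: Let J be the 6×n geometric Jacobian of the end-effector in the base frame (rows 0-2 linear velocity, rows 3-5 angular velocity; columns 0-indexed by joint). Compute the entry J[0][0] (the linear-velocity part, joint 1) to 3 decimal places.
axis z_0 = ẑ; lever o_n−o_0 = (-6.7321,-7.6603,-6.0000)
cross product → J_v[:, 0] = (7.6603,-6.7321,0.0000)
J_ω[:, 0] = z_0
entry J[0][0] = 7.6603

7.660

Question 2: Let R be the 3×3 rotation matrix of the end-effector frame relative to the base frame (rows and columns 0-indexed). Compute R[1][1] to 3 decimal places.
End-effector y-axis (col 1 of R) = (-0.8660,0.5000,0.0000)
R[1][1] = 0.5000

0.500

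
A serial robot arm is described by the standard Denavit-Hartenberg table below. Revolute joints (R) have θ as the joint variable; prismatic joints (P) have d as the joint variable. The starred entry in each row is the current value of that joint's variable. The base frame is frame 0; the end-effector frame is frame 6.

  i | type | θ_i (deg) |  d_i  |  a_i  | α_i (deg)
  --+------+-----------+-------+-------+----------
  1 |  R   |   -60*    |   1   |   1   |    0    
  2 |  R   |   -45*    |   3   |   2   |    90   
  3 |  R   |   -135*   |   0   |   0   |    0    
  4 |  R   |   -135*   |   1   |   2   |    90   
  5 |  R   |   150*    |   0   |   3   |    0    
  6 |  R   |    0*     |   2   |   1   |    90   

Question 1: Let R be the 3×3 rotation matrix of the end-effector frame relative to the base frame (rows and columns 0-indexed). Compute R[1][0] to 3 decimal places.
0.129

End-effector x-axis (col 0 of R) = (-0.4830,0.1294,-0.8660)
R[1][0] = 0.1294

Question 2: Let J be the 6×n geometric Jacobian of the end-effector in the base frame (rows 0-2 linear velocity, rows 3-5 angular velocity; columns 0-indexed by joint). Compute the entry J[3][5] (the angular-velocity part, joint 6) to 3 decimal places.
-0.259

axis z_5 = (-0.2588,-0.9659,0.0000); lever o_n−o_5 = (-1.0006,-1.8024,-0.8660)
cross product → J_v[:, 5] = (0.8365,-0.2241,-0.5000)
J_ω[:, 5] = z_5
entry J[3][5] = -0.2588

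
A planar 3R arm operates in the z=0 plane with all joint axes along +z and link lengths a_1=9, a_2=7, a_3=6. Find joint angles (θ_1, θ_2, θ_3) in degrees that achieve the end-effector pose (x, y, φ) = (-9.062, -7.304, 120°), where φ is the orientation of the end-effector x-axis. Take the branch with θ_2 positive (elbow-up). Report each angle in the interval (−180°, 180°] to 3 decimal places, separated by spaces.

-141.743 59.999 -158.256

wrist centre = target − a_3·(cos φ, sin φ) = (-6.0620, -12.5002)
cos θ_2 = (193.0017−9²−7²)/(2·9·7) = 0.5000; θ_2 = 59.9991° (elbow-up)
β = atan2(-12.5002,-6.0620) = -115.8713°; ψ = atan2(6.0621,12.5001) = 25.8718°
θ_1 = β − ψ = -141.7431°
θ_3 = φ − θ_1 − θ_2 = -158.2560° (wrapped to (-180°,180°])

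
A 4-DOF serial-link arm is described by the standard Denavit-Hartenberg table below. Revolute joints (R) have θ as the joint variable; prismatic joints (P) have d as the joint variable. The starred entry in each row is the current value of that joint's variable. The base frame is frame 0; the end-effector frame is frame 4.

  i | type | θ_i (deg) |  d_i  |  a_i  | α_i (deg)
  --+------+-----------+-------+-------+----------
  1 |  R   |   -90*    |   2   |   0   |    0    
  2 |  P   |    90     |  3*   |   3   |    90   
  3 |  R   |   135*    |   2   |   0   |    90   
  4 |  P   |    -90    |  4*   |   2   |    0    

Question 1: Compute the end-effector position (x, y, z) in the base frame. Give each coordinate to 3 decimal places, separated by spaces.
5.828 -0.000 7.828

after link 1: o_1 = (0.0000, 0.0000, 2.0000)
after link 2: o_2 = (3.0000, 0.0000, 5.0000)
after link 3: o_3 = (3.0000, -2.0000, 5.0000)
after link 4: o_4 = (5.8284, -0.0000, 7.8284)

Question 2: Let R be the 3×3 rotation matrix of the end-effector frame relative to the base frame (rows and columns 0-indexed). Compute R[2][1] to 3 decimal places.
0.707

End-effector y-axis (col 1 of R) = (-0.7071,-0.0000,0.7071)
R[2][1] = 0.7071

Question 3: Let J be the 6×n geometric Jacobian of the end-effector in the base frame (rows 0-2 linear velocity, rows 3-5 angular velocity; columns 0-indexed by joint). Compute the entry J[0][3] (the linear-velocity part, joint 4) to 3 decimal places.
0.707

prismatic axis z_3 = (0.7071,-0.0000,0.7071)
J_v[:, 3] = z_3; J_ω[:, 3] = (0,0,0)
entry J[0][3] = 0.7071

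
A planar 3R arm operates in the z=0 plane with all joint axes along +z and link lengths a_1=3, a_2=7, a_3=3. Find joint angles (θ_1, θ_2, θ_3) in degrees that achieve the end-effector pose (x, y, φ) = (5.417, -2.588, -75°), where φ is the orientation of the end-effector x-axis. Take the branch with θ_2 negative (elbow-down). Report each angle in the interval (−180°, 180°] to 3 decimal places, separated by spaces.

wrist centre = target − a_3·(cos φ, sin φ) = (4.6405, 0.3098)
cos θ_2 = (21.6306−3²−7²)/(2·3·7) = -0.8659; θ_2 = -149.9900° (elbow-down)
β = atan2(0.3098,4.6405) = 3.8191°; ψ = atan2(-3.5011,-3.0616) = -131.1687°
θ_1 = β − ψ = 134.9878°
θ_3 = φ − θ_1 − θ_2 = -59.9978° (wrapped to (-180°,180°])

134.988 -149.990 -59.998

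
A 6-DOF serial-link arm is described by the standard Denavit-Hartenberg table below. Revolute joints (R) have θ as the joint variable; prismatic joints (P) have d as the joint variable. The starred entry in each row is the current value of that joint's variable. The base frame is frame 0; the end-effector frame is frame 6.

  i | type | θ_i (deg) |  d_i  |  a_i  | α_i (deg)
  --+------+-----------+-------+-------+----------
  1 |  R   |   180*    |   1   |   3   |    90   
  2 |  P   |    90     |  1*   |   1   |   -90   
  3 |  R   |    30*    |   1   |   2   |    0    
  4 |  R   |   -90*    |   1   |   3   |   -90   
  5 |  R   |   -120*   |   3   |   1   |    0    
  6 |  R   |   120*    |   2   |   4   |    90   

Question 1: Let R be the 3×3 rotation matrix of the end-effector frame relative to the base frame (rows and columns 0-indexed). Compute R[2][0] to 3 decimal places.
0.500

End-effector x-axis (col 0 of R) = (0.0000,0.8660,0.5000)
R[2][0] = 0.5000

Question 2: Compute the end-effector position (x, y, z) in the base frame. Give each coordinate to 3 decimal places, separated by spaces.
after link 1: o_1 = (-3.0000, 0.0000, 1.0000)
after link 2: o_2 = (-3.0000, 1.0000, 2.0000)
after link 3: o_3 = (-2.0000, 0.0000, 3.7321)
after link 4: o_4 = (-1.0000, 2.5981, 5.2321)
after link 5: o_5 = (-0.1340, 0.6651, 7.5801)
after link 6: o_6 = (-0.1340, 3.1292, 11.3122)

-0.134 3.129 11.312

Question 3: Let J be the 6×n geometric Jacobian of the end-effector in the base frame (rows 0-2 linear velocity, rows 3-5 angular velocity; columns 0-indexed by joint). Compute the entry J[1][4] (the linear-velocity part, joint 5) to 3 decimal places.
axis z_4 = (-0.0000,-0.5000,0.8660); lever o_n−o_4 = (0.8660,0.5311,6.0801)
cross product → J_v[:, 4] = (-3.5000,0.7500,0.4330)
J_ω[:, 4] = z_4
entry J[1][4] = 0.7500

0.750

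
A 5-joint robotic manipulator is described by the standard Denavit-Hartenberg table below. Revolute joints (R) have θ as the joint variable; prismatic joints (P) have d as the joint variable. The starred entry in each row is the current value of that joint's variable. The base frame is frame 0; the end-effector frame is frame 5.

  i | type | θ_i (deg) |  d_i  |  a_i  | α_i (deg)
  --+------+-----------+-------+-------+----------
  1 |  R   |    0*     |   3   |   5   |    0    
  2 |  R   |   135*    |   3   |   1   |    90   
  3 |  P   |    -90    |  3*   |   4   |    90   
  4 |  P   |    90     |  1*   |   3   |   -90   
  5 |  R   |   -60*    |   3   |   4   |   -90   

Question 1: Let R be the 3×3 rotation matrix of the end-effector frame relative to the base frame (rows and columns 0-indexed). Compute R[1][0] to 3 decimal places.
-0.259

End-effector x-axis (col 0 of R) = (0.9659,-0.2588,-0.0000)
R[1][0] = -0.2588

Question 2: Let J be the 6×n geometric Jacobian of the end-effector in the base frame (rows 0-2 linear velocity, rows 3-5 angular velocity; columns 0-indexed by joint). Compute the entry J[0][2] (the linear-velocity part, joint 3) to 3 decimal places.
0.707

prismatic axis z_2 = (0.7071,0.7071,0.0000)
J_v[:, 2] = z_2; J_ω[:, 2] = (0,0,0)
entry J[0][2] = 0.7071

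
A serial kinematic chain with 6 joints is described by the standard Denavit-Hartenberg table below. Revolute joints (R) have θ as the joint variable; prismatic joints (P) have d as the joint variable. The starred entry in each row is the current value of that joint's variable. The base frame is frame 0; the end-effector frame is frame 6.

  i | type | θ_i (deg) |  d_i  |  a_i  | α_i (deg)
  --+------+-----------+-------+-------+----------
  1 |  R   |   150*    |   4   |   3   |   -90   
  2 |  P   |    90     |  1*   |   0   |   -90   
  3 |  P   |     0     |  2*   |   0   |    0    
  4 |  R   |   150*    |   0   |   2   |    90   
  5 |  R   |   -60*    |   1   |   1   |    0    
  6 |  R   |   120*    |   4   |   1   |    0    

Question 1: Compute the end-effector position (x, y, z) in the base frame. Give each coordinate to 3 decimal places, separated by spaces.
1.549 4.683 4.098

after link 1: o_1 = (-2.5981, 1.5000, 4.0000)
after link 2: o_2 = (-3.0981, 0.6340, 4.0000)
after link 3: o_3 = (-1.3660, -0.3660, 4.0000)
after link 4: o_4 = (-0.8660, 0.5000, 5.7321)
after link 5: o_5 = (-1.0580, 1.8995, 5.6651)
after link 6: o_6 = (1.5490, 4.6830, 4.0981)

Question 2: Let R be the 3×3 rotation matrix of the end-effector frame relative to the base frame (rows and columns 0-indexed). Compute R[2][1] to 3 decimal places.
-0.750

End-effector y-axis (col 1 of R) = (0.2165,-0.6250,-0.7500)
R[2][1] = -0.7500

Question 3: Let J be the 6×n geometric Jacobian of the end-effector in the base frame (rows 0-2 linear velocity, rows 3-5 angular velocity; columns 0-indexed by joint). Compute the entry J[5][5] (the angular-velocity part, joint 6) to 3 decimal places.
axis z_5 = (0.4330,0.7500,-0.5000); lever o_n−o_5 = (2.6071,2.7835,-1.5670)
cross product → J_v[:, 5] = (0.2165,-0.6250,-0.7500)
J_ω[:, 5] = z_5
entry J[5][5] = -0.5000

-0.500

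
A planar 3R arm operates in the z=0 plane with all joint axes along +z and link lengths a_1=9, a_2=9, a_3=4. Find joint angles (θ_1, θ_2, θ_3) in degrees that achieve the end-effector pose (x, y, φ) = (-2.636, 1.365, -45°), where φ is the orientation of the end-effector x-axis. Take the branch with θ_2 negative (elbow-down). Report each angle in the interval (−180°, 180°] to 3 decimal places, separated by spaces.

-150.002 -135.002 -119.996

wrist centre = target − a_3·(cos φ, sin φ) = (-5.4644, 4.1934)
cos θ_2 = (47.4448−9²−9²)/(2·9·9) = -0.7071; θ_2 = -135.0020° (elbow-down)
β = atan2(4.1934,-5.4644) = 142.4972°; ψ = atan2(-6.3637,2.6358) = -67.5010°
θ_1 = β − ψ = 209.9982°
θ_3 = φ − θ_1 − θ_2 = -119.9962° (wrapped to (-180°,180°])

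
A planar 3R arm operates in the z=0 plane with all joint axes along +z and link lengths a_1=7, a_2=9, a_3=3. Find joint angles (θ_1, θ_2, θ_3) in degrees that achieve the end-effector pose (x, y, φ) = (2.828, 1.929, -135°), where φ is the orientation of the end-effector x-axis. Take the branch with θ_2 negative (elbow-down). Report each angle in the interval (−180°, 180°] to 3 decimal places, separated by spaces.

wrist centre = target − a_3·(cos φ, sin φ) = (4.9493, 4.0503)
cos θ_2 = (40.9009−7²−9²)/(2·7·9) = -0.7071; θ_2 = -135.0024° (elbow-down)
β = atan2(4.0503,4.9493) = 39.2955°; ψ = atan2(-6.3637,0.6358) = -84.2947°
θ_1 = β − ψ = 123.5902°
θ_3 = φ − θ_1 − θ_2 = -123.5878° (wrapped to (-180°,180°])

123.590 -135.002 -123.588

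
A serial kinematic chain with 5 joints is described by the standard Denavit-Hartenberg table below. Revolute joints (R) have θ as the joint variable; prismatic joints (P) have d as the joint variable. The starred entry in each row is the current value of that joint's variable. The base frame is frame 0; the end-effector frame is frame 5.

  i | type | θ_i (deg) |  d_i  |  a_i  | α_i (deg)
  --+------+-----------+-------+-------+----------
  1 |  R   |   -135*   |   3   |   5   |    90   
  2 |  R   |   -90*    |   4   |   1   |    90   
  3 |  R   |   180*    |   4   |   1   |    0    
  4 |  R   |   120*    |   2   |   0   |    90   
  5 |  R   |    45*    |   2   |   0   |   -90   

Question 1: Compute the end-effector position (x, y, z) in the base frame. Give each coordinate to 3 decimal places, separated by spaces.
-1.414 2.828 4.732

after link 1: o_1 = (-3.5355, -3.5355, 3.0000)
after link 2: o_2 = (-6.3640, -0.7071, 2.0000)
after link 3: o_3 = (-3.5355, 2.1213, 3.0000)
after link 4: o_4 = (-2.1213, 3.5355, 3.0000)
after link 5: o_5 = (-1.4142, 2.8284, 4.7321)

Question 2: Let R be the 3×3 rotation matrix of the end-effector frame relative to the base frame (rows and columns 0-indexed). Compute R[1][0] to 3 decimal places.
End-effector x-axis (col 0 of R) = (0.9330,0.0670,-0.3536)
R[1][0] = 0.0670

0.067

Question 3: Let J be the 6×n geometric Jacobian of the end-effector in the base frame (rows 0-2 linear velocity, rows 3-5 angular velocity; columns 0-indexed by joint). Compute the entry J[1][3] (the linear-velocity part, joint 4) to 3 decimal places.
-1.225

axis z_3 = (0.7071,0.7071,-0.0000); lever o_n−o_3 = (2.1213,0.7071,1.7321)
cross product → J_v[:, 3] = (1.2247,-1.2247,-1.0000)
J_ω[:, 3] = z_3
entry J[1][3] = -1.2247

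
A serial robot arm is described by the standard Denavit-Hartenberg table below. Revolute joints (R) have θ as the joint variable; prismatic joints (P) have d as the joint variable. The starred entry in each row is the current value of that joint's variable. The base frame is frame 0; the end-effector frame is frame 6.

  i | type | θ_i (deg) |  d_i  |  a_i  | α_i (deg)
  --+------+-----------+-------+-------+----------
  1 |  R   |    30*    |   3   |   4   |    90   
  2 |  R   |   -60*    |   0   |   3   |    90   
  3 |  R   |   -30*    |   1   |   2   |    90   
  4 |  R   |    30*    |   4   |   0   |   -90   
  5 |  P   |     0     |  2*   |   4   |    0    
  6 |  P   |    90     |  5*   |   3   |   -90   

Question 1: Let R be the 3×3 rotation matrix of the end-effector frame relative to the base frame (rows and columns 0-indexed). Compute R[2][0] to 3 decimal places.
-0.433

End-effector x-axis (col 0 of R) = (0.6495,-0.6250,-0.4330)
R[2][0] = -0.4330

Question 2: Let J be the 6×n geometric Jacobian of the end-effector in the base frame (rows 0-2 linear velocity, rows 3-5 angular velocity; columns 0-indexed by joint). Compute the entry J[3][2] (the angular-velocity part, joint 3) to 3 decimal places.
axis z_2 = (-0.7500,-0.4330,-0.5000); lever o_n−o_2 = (-7.2006,-2.0233,-5.5712)
cross product → J_v[:, 2] = (1.4007,-0.5780,-1.6005)
J_ω[:, 2] = z_2
entry J[3][2] = -0.7500

-0.750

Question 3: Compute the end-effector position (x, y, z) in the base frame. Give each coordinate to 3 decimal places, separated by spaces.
after link 1: o_1 = (3.4641, 2.0000, 3.0000)
after link 2: o_2 = (4.7631, 2.7500, 0.4019)
after link 3: o_3 = (4.2631, 3.6160, -1.5981)
after link 4: o_4 = (1.6651, 6.1160, 0.1340)
after link 5: o_5 = (-0.8260, 6.1005, -3.5801)
after link 6: o_6 = (-2.4375, 0.7267, -5.1692)

-2.437 0.727 -5.169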